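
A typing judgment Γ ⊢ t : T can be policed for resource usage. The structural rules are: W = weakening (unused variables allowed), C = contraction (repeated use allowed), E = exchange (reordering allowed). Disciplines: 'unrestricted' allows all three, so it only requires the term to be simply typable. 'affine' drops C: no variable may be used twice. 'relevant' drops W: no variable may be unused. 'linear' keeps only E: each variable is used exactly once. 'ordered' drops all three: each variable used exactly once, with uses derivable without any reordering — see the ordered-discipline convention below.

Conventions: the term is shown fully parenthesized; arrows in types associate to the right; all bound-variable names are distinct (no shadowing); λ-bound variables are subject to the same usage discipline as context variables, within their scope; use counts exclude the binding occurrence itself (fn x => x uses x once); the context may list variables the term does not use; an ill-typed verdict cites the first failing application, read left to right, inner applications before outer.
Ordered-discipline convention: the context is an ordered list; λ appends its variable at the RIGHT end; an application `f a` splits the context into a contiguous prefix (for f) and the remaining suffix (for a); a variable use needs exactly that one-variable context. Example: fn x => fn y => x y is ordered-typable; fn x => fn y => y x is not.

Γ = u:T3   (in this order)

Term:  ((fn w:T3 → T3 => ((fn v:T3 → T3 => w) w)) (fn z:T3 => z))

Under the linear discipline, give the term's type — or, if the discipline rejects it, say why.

not well-typed under linear — needs contraction — w ×2; needs weakening: u, v unused
counts: u: 0×; w (λ-bound): 2×; v (λ-bound): 0×; z (λ-bound): 1×
uses in reading order: w, w, z
typing: well-typed at T3 → T3
all disciplines: ordered ✗; linear ✗; affine ✗; relevant ✗; unrestricted ✓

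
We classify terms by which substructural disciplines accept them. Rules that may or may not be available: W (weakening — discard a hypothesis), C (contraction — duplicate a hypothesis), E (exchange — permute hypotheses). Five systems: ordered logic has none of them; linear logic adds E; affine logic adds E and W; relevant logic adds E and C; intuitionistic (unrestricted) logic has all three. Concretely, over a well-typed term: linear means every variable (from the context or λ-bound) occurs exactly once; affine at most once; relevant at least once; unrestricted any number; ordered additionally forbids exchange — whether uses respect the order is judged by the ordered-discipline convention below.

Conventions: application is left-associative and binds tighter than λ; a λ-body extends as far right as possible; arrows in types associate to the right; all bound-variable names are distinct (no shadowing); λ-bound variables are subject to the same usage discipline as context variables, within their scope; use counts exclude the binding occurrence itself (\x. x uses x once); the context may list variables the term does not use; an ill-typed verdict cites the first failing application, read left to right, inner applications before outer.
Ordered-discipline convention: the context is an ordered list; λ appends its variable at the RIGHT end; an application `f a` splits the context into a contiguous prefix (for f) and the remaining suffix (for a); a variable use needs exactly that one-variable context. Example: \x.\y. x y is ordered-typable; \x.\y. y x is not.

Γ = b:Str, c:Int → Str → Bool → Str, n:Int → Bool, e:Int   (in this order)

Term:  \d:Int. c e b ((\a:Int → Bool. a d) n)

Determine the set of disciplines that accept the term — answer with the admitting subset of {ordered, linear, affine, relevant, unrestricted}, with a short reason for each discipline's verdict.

admitted by: linear, affine, relevant, unrestricted
counts: b=1, c=1, n=1, e=1, d [bound]=1, a [bound]=1
left-to-right use order: c, e, b, a, d, n
typing: ✓ — Int → Str
ordered: ✗ — no ordered split (uses run c, e, b, a, d, n)
linear: ✓ — b, c, n, e, d, a: one use apiece
affine: ✓ — at most one use each (b, c, n, e, d, a)
relevant: ✓ — b, c, n, e, d, a: all used, weakening unneeded
unrestricted: ✓ — well-typed at Int → Str; no restrictions here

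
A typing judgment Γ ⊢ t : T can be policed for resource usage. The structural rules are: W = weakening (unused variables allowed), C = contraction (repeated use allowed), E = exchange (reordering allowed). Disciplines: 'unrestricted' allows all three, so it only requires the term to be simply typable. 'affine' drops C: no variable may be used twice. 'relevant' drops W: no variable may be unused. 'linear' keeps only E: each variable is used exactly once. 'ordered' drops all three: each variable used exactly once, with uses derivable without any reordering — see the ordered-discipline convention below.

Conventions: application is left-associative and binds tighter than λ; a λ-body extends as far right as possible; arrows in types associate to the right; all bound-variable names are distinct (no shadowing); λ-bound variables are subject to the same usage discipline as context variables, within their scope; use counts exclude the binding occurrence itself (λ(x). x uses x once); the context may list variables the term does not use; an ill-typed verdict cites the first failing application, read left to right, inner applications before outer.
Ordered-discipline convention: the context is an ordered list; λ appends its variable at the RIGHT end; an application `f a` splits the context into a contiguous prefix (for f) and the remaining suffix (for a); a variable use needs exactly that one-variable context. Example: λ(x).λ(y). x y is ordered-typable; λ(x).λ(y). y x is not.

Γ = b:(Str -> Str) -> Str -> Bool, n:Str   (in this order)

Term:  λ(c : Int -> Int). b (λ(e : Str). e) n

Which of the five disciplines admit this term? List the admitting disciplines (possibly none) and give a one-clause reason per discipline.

admitting disciplines: affine, unrestricted
use counts: b=1, n=1, c (λ-bound)=0, e (λ-bound)=1
use order (left to right): b, e, n
typing: well-typed at (Int -> Int) -> Bool
ordered: ✗ — unused: c — weakening required
linear: ✗ — unused: c — weakening required
affine: ✓ — none of b, n, c, e used more than once
relevant: ✗ — unused: c — weakening required
unrestricted: ✓ — typability at (Int -> Int) -> Bool is all that's needed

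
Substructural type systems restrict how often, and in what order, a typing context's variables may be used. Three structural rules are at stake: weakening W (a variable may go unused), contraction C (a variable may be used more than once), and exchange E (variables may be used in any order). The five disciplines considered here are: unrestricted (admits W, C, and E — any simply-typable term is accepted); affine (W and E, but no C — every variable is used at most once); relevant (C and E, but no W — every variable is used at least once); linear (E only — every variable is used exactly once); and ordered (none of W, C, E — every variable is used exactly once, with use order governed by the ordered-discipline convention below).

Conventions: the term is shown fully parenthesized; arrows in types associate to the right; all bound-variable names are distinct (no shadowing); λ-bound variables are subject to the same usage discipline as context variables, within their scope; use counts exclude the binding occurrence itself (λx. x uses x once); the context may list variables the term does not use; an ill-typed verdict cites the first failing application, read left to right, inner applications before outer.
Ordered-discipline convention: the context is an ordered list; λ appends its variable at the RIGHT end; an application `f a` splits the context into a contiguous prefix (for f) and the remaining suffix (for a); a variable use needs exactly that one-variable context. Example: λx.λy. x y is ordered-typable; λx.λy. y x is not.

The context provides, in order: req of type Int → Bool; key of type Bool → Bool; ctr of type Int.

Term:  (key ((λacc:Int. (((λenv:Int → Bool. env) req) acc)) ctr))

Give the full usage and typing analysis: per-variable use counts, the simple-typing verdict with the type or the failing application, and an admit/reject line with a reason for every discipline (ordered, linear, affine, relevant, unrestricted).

counts: req=1; key=1; ctr=1; acc (λ-bound)=1; env (λ-bound)=1
use order (left to right): key, env, req, acc, ctr
typing: well-typed at Bool
ordered: ✗, no ordered split (uses run key, env, req, acc, ctr)
linear: ✓, single use per variable (req, key, ctr, acc, env)
affine: ✓, req, key, ctr, acc, env: no repeats, contraction unneeded
relevant: ✓, req, key, ctr, acc, env: all used, weakening unneeded
unrestricted: ✓, type-checks (Bool) and nothing is barred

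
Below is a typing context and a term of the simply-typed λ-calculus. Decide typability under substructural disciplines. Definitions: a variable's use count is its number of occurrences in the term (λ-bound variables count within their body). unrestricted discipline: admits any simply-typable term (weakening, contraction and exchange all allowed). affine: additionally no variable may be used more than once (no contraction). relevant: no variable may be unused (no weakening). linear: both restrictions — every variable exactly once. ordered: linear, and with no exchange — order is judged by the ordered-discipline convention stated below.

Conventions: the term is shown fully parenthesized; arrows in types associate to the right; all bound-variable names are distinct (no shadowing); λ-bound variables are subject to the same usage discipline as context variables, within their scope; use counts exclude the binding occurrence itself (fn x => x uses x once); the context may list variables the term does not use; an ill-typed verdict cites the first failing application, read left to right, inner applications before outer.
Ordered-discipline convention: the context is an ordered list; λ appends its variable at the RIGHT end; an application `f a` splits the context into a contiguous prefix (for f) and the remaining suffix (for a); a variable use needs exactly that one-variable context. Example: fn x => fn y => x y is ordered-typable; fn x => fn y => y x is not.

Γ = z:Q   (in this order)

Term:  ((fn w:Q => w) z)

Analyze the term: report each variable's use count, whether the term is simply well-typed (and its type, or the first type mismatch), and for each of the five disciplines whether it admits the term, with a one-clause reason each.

counts: z: 1×; w (λ-bound): 1×
order of uses: w, z
typing: well-typed at Q
ordered ✓ (z, w once each; derivable with no W/C/E)
linear ✓ (single use per variable (z, w))
affine ✓ (none of z, w used more than once)
relevant ✓ (every one of z, w appears)
unrestricted ✓ (well-typed at Q; no restrictions here)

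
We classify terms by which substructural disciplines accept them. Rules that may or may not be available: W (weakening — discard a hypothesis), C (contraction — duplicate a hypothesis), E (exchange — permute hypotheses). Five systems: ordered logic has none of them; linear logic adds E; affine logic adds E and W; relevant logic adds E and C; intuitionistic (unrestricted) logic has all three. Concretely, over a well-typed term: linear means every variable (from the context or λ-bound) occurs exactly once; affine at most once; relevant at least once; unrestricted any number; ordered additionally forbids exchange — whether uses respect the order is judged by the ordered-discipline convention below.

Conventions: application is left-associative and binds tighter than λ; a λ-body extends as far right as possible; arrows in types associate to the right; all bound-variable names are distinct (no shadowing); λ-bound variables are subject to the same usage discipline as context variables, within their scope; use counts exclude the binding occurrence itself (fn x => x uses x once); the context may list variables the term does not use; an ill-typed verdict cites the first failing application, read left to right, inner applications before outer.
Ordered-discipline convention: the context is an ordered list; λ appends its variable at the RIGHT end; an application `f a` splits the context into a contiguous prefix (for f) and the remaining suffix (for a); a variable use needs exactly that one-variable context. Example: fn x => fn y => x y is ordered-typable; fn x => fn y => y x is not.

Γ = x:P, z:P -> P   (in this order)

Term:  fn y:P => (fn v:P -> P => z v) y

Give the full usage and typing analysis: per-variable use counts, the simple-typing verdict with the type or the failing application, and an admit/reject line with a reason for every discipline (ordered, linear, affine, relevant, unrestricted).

counts: x=0; z=1; y [bound]=1; v [bound]=1
order of uses: z, v, y
typing: ill-typed: argument of type P -> P where P is required
ordered ✗ (the type mismatch rejects it)
linear ✗ (not simply typable)
affine ✗ (fails simple typing)
relevant ✗ (a type mismatch blocks all five)
unrestricted ✗ (the type mismatch rejects it)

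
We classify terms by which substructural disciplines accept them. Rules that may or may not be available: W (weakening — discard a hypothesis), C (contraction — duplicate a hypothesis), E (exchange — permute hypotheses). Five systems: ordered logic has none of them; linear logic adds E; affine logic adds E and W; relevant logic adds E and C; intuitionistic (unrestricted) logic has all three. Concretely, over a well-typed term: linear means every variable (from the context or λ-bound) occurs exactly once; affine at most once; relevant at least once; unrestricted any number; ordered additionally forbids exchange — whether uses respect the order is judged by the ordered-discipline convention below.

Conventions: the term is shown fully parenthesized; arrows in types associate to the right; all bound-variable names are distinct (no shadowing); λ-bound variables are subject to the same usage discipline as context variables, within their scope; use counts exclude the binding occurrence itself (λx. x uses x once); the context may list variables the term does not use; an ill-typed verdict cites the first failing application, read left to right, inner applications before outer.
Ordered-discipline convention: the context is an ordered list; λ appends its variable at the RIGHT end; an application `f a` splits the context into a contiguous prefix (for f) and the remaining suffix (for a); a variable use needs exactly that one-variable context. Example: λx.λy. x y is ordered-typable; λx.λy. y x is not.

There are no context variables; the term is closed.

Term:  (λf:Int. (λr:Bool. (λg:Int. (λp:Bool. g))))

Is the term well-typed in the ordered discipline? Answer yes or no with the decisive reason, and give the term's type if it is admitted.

no — unused: f, r, p — weakening required
variable uses: f (λ-bound): 0×, r (λ-bound): 0×, g (λ-bound): 1×, p (λ-bound): 0×
use order (left to right): g
typing: the term checks, with type Int -> Bool -> Int -> Bool -> Int
across the five disciplines: ordered ✗ · linear ✗ · affine ✓ · relevant ✗ · unrestricted ✓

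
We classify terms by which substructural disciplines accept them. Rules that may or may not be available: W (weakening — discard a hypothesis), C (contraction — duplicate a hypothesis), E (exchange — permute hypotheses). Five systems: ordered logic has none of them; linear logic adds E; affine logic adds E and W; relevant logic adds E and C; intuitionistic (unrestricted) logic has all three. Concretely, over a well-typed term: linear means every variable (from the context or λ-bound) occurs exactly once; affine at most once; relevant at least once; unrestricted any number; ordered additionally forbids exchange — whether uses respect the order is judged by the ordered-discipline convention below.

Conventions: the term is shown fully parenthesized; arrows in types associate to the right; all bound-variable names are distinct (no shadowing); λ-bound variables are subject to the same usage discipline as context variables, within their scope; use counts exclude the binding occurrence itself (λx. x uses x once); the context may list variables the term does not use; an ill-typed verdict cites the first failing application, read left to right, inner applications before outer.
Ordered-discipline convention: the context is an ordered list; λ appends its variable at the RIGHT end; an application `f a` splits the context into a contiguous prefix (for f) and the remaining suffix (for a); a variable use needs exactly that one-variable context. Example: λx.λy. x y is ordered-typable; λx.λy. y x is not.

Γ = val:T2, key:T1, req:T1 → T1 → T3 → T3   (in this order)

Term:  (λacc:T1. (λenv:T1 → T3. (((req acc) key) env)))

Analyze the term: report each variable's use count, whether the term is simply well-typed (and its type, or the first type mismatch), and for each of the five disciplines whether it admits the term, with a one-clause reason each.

counts: val: 0×; key: 1×; req: 1×; acc [bound]: 1×; env [bound]: 1×
uses in reading order: req, acc, key, env
typing: ill-typed: argument of type T1 → T3 where T3 is required
ordered: ✗ — a type mismatch blocks all five
linear: ✗ — the type mismatch rejects it
affine: ✗ — not simply typable
relevant: ✗ — fails simple typing
unrestricted: ✗ — a type mismatch blocks all five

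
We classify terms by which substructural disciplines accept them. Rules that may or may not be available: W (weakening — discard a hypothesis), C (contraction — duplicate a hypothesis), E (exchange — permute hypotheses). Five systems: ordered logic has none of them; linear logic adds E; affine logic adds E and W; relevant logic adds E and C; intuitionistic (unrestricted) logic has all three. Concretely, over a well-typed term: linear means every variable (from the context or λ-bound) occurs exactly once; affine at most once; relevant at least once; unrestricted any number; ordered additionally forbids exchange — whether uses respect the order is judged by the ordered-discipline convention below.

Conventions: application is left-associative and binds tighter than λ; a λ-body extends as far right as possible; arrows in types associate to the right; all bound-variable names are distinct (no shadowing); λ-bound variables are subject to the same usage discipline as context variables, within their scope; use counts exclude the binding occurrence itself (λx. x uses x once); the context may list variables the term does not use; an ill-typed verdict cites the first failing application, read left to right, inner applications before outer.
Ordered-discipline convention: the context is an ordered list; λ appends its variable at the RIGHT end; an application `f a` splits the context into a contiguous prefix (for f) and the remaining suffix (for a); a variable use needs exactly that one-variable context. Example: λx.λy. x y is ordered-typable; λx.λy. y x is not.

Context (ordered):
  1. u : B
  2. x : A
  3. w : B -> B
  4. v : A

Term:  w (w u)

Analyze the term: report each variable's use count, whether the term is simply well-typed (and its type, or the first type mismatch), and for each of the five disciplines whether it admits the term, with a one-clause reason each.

use counts: u ×1, x ×0, w ×2, v ×0
use order (left to right): w, w, u
typing: ✓ — B
ordered: ✗, needs contraction — w ×2; unused: x, v — weakening required
linear: ✗, needs contraction — w ×2; unused: x, v — weakening required
affine: ✗, needs contraction — w ×2
relevant: ✗, unused: x, v — weakening required
unrestricted: ✓, well-typed at B; no restrictions here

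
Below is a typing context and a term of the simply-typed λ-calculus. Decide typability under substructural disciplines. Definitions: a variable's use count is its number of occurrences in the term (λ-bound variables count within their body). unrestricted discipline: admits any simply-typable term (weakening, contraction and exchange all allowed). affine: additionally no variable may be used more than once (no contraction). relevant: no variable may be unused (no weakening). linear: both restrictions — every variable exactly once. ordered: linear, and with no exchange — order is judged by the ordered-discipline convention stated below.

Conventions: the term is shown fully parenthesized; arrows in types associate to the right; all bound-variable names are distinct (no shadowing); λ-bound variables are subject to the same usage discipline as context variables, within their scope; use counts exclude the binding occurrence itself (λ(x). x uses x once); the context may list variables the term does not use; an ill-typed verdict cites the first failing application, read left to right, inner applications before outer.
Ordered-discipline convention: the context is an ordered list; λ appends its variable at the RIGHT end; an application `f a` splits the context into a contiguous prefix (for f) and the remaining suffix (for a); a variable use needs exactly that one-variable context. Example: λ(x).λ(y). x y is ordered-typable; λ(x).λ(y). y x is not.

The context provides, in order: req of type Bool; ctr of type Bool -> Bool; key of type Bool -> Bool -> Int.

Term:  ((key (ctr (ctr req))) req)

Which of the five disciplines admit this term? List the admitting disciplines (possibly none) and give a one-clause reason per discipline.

accepted by: relevant, unrestricted
use counts: req: 2, ctr: 2, key: 1
uses in reading order: key, ctr, ctr, req, req
typing: ✓ — Int
ordered: ✗ — repeated use of req ×2, ctr ×2
linear: ✗ — repeated use of req ×2, ctr ×2
affine: ✗ — repeated use of req ×2, ctr ×2
relevant: ✓ — at least one use each (req, ctr, key)
unrestricted: ✓ — well-typed at Int; no restrictions here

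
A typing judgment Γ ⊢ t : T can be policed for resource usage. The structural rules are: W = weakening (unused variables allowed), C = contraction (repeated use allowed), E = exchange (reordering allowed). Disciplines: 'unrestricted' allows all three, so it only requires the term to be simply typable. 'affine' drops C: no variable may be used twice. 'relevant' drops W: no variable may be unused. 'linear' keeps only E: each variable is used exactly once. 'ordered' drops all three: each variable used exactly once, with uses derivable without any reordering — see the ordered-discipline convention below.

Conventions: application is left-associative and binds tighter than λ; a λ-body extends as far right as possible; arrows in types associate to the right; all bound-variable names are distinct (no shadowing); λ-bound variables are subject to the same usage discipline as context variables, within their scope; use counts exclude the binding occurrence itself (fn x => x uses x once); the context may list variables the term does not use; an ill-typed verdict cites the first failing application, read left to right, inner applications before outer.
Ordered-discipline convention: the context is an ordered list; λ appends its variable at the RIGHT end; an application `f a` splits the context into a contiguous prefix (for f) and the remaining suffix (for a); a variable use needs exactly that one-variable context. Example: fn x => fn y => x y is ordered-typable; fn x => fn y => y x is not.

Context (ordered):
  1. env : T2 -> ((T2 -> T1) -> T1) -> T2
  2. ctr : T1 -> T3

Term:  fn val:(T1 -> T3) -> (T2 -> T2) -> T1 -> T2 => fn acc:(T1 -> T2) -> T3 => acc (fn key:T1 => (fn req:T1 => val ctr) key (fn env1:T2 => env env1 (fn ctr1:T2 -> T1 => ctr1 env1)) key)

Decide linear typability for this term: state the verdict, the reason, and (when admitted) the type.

no — needs contraction — key ×2, env1 ×2; needs weakening: req unused
usage: env ×1, ctr ×1, val (λ-bound) ×1, acc (λ-bound) ×1, key (λ-bound) ×2, req (λ-bound) ×0, env1 (λ-bound) ×2, ctr1 (λ-bound) ×1
use order (left to right): acc, val, ctr, key, env, env1, ctr1, env1, key
typing: well-typed — term : ((T1 -> T3) -> (T2 -> T2) -> T1 -> T2) -> ((T1 -> T2) -> T3) -> T3
per-discipline verdicts: ordered ✗ · linear ✗ · affine ✗ · relevant ✗ · unrestricted ✓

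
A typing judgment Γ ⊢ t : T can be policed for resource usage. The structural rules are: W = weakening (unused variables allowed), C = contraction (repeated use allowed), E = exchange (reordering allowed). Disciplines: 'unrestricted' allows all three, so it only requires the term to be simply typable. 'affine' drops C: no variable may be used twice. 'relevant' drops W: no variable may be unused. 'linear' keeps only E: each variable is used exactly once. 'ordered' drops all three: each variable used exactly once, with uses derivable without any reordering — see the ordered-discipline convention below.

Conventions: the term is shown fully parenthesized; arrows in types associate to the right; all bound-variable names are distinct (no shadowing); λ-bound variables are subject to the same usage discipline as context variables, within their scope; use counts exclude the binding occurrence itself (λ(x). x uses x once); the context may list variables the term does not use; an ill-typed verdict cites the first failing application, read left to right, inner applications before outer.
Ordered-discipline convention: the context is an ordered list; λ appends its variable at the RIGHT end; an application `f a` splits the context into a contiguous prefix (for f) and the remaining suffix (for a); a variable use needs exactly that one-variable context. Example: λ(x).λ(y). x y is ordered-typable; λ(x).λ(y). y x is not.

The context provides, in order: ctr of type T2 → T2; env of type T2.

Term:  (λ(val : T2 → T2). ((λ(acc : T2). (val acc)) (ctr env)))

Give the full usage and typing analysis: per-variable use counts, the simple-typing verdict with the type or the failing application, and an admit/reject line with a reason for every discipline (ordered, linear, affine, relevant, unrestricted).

counts: ctr=1; env=1; val (bound)=1; acc (bound)=1
uses in reading order: val, acc, ctr, env
typing: well-typed — term : (T2 → T2) → T2
ordered: ✗, no ordered split (uses run val, acc, ctr, env)
linear: ✓, each of ctr, env, val, acc used exactly once
affine: ✓, at most one use each (ctr, env, val, acc)
relevant: ✓, every one of ctr, env, val, acc appears
unrestricted: ✓, typability at (T2 → T2) → T2 is all that's needed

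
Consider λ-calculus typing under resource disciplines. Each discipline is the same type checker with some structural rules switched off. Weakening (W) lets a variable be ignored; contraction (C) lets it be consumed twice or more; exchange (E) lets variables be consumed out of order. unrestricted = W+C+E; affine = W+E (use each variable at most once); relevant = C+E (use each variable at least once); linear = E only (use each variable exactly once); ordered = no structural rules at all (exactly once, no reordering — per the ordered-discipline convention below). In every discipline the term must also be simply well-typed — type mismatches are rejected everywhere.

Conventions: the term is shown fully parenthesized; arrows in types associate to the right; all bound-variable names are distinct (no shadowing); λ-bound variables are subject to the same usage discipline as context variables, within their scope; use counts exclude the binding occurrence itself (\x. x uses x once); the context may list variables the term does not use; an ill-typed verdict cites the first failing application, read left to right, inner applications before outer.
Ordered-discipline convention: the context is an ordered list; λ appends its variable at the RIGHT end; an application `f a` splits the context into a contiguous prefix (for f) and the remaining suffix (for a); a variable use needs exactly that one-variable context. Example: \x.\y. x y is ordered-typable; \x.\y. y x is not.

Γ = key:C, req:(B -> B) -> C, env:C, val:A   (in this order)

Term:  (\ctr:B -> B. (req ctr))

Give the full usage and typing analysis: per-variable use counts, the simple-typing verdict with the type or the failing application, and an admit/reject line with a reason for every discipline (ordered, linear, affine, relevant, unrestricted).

counts: key: 0; req: 1; env: 0; val: 0; ctr [bound]: 1
order of uses: req, ctr
typing: the term checks, with type (B -> B) -> C
ordered: ✗ — key, env, val never used (weakening)
linear: ✗ — key, env, val never used (weakening)
affine: ✓ — key, req, env, val, ctr: no repeats, contraction unneeded
relevant: ✗ — key, env, val never used (weakening)
unrestricted: ✓ — simply typable at (B -> B) -> C; W, C, E all held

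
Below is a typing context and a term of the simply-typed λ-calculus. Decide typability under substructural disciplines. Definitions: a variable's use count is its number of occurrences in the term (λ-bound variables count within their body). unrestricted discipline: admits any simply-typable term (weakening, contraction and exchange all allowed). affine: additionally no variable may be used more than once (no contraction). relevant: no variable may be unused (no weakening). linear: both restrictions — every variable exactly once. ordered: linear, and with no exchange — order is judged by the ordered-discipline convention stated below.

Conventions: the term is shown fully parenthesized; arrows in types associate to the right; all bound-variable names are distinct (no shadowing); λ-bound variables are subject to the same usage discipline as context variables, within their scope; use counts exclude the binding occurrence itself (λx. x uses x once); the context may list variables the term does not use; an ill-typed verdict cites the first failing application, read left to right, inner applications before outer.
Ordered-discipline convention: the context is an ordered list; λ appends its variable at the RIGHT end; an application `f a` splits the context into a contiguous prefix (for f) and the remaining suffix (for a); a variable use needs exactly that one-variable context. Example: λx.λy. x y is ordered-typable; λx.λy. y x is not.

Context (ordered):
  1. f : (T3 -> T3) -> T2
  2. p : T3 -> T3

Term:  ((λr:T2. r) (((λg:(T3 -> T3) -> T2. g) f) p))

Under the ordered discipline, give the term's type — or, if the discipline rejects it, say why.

term : T2
counts: f ×1, p ×1, r [bound] ×1, g [bound] ×1
uses in reading order: r, g, f, p
typing: well-typed at T2
all disciplines: ordered ✓, linear ✓, affine ✓, relevant ✓, unrestricted ✓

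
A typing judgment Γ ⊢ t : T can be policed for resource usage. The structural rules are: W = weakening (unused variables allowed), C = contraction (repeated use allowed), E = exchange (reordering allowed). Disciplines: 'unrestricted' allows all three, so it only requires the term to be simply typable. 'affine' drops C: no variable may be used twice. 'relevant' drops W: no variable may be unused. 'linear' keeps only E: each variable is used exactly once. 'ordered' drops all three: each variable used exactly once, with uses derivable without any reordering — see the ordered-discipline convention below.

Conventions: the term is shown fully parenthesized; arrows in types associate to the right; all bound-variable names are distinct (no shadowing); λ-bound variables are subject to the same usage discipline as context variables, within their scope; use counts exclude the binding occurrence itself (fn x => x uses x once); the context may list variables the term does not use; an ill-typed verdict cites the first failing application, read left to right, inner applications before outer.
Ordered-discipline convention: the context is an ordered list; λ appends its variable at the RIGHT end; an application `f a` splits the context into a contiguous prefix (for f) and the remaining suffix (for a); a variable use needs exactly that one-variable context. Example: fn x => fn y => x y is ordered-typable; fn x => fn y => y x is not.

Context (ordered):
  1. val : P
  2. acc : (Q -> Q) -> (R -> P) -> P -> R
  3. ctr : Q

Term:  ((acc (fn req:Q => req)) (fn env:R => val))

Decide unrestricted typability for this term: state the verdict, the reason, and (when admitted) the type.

yes — type-checks (P -> R) and nothing is barred; term : P -> R
use counts: val: 1; acc: 1; ctr: 0; req (λ-bound): 1; env (λ-bound): 0
left-to-right use order: acc, req, val
typing: the term checks, with type P -> R
all disciplines: ordered ✗ · linear ✗ · affine ✓ · relevant ✗ · unrestricted ✓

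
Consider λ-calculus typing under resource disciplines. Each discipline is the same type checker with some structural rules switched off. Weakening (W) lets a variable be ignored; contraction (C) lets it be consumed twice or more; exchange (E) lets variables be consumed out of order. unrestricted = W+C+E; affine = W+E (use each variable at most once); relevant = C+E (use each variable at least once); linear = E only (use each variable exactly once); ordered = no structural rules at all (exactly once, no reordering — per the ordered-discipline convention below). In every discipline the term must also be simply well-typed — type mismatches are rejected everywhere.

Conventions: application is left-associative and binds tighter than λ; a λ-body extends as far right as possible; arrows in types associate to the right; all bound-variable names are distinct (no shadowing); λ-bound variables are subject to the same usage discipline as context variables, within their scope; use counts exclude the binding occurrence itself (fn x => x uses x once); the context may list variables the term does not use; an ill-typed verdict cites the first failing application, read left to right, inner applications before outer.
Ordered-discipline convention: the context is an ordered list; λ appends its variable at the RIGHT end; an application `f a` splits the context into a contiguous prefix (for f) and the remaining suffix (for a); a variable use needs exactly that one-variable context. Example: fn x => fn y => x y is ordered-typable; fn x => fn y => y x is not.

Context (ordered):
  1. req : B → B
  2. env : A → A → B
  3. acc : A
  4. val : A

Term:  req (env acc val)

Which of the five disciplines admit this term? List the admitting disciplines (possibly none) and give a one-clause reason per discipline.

admitted by: ordered, linear, affine, relevant, unrestricted
use counts: req=1, env=1, acc=1, val=1
use order (left to right): req, env, acc, val
typing: the term checks, with type B
ordered ✓ (single-use (req, env, acc, val), ordered derivation ok)
linear ✓ (single use per variable (req, env, acc, val))
affine ✓ (none of req, env, acc, val used more than once)
relevant ✓ (at least one use each (req, env, acc, val))
unrestricted ✓ (well-typed at B; no restrictions here)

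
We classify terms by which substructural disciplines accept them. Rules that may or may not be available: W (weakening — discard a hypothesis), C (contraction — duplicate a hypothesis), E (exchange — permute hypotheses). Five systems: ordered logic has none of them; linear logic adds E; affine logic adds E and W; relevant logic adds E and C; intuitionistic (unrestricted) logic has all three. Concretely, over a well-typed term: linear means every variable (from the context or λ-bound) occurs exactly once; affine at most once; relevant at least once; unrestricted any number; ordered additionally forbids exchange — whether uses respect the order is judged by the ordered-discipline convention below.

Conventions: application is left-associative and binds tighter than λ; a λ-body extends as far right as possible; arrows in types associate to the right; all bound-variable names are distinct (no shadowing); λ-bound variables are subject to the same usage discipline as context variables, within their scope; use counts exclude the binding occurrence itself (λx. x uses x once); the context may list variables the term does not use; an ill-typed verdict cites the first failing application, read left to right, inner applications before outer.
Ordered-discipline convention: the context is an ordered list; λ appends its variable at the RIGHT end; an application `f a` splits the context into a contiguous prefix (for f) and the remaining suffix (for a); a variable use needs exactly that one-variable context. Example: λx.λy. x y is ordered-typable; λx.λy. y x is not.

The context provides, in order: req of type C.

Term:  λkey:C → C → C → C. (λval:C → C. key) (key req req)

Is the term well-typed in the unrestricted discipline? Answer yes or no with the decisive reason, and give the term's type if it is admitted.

yes — well-typed at (C → C → C → C) → C → C → C → C; no restrictions here; term : (C → C → C → C) → C → C → C → C
counts: req: 2; key [bound]: 2; val [bound]: 0
uses in reading order: key, key, req, req
typing: ✓ — (C → C → C → C) → C → C → C → C
per-discipline verdicts: ordered ✗ · linear ✗ · affine ✗ · relevant ✗ · unrestricted ✓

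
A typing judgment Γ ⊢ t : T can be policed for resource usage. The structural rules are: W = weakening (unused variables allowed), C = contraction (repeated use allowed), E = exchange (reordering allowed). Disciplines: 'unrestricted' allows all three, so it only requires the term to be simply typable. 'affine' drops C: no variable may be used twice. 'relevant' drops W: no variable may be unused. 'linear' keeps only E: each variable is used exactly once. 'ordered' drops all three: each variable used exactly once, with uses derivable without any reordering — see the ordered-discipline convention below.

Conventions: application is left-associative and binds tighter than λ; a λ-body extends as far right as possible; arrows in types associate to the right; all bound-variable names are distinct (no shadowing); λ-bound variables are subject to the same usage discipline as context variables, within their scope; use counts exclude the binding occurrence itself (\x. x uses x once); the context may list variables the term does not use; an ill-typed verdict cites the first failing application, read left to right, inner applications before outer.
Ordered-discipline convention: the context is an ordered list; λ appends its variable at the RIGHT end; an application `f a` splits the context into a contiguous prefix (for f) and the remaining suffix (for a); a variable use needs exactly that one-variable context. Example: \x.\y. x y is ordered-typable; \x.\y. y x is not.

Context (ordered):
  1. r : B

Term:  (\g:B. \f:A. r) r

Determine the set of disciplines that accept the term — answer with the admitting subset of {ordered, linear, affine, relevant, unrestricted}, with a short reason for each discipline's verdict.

accepted by: unrestricted
use counts: r: 2; g (bound): 0; f (bound): 0
left-to-right use order: r, r
typing: well-typed — term : A → B
ordered ✗ (uses contraction: r ×2; g, f left unused)
linear ✗ (uses contraction: r ×2; g, f left unused)
affine ✗ (uses contraction: r ×2)
relevant ✗ (g, f left unused)
unrestricted ✓ (well-typed at A → B; no restrictions here)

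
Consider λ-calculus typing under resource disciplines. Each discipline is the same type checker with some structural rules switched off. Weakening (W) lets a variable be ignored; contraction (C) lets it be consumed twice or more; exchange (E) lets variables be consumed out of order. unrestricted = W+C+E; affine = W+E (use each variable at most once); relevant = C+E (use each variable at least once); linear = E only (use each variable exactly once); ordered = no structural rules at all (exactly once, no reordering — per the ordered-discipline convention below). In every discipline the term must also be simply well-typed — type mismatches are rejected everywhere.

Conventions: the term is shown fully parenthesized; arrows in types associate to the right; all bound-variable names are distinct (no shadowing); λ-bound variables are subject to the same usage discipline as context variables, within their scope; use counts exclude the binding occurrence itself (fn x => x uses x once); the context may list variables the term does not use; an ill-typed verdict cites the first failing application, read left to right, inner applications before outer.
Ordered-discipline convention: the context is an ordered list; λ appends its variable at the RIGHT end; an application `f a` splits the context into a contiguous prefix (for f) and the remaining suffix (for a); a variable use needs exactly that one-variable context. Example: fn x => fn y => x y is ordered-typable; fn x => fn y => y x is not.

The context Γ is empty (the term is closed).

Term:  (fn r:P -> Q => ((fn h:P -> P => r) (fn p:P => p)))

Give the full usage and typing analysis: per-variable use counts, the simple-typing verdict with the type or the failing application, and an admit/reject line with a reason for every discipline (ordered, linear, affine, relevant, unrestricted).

counts: r (bound): 1; h (bound): 0; p (bound): 1
use order (left to right): r, p
typing: the term checks, with type (P -> Q) -> P -> Q
ordered: ✗ — unused: h — weakening required
linear: ✗ — unused: h — weakening required
affine: ✓ — no duplicate uses among r, h, p
relevant: ✗ — unused: h — weakening required
unrestricted: ✓ — typability at (P -> Q) -> P -> Q is all that's needed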